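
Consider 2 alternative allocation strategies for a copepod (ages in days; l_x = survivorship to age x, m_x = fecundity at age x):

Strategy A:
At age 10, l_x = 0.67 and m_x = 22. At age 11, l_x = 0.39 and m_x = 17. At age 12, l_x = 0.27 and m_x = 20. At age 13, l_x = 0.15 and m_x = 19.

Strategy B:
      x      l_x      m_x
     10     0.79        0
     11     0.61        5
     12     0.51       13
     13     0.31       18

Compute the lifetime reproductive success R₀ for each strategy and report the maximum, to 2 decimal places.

29.62

Strategy A: R₀ = 0.67×22 + 0.39×17 + 0.27×20 + 0.15×19 = 29.6200
Strategy B: R₀ = 0.79×0 + 0.61×5 + 0.51×13 + 0.31×18 = 15.2600
Highest R₀: strategy A with 29.6200.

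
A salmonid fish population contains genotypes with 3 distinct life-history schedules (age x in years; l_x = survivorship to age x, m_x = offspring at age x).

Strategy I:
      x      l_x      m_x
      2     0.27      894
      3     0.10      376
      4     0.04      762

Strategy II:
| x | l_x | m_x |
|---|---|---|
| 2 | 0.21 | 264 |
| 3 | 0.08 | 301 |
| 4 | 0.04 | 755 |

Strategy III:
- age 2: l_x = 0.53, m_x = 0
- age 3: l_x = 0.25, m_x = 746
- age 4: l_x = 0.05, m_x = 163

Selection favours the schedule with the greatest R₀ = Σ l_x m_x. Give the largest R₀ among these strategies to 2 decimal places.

309.46

Strategy I: R₀ = 0.27×894 + 0.10×376 + 0.04×762 = 309.4600
Strategy II: R₀ = 0.21×264 + 0.08×301 + 0.04×755 = 109.7200
Strategy III: R₀ = 0.53×0 + 0.25×746 + 0.05×163 = 194.6500
Highest R₀: strategy I with 309.4600.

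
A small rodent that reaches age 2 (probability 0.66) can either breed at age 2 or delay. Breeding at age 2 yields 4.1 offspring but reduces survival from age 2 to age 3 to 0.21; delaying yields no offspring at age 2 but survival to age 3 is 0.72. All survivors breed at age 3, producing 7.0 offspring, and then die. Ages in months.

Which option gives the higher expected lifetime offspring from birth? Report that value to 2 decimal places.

breed at age 2: R₀ = 0.66 × (4.1 + 0.21 × 7.0) = 0.66 × 5.5700 = 3.6762
delay to age 3: R₀ = 0.66 × (0.72 × 7.0) = 0.66 × 5.0400 = 3.3264
Higher: breed at age 2 (3.6762).

3.68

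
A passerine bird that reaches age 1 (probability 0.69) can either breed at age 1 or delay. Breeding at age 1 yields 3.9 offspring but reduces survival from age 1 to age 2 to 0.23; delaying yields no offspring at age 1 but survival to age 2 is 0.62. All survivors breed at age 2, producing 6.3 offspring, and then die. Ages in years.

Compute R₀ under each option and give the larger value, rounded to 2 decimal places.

3.69

breed at age 1: R₀ = 0.69 × (3.9 + 0.23 × 6.3) = 0.69 × 5.3490 = 3.6908
delay to age 2: R₀ = 0.69 × (0.62 × 6.3) = 0.69 × 3.9060 = 2.6951
Higher: breed at age 1 (3.6908).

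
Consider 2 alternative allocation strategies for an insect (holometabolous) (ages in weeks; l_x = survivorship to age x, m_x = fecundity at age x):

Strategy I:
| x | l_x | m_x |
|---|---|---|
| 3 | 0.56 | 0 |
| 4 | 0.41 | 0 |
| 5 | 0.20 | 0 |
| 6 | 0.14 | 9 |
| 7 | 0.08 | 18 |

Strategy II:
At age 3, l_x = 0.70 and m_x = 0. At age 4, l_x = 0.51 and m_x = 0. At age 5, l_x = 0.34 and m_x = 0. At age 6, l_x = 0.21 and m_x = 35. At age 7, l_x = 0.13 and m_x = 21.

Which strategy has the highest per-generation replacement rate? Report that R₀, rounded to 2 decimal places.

10.08

Strategy I: R₀ = 0.56×0 + 0.41×0 + 0.20×0 + 0.14×9 + 0.08×18 = 2.7000
Strategy II: R₀ = 0.70×0 + 0.51×0 + 0.34×0 + 0.21×35 + 0.13×21 = 10.0800
Highest R₀: strategy II with 10.0800.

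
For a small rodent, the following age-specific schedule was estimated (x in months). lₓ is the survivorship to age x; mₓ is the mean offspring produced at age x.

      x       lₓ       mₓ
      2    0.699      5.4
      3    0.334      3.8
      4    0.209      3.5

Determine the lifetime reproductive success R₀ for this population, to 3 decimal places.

5.775

R₀ = Σ lₓ mₓ:
  age 2: 0.699 × 5.4 = 3.7746
  age 3: 0.334 × 3.8 = 1.2692
  age 4: 0.209 × 3.5 = 0.7315
R₀ = 3.7746 + 1.2692 + 0.7315 = 5.7753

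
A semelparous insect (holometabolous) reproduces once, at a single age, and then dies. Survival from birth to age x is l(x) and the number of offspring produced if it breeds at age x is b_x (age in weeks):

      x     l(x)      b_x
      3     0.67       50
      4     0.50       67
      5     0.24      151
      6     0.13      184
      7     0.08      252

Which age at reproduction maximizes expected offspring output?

Expected offspring if breeding at age x = l(x) × b_x:
  age 3: 0.67 × 50 = 33.500
  age 4: 0.50 × 67 = 33.500
  age 5: 0.24 × 151 = 36.240
  age 6: 0.13 × 184 = 23.920
  age 7: 0.08 × 252 = 20.160
Maximum at age 5 (36.240).

5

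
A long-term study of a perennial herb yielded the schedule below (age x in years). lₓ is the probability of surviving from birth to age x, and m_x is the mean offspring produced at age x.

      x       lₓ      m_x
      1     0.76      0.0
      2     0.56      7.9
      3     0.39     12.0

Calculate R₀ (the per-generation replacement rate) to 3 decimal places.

9.104

R₀ = Σ lₓ m_x:
  age 1: 0.76 × 0.0 = 0.0000
  age 2: 0.56 × 7.9 = 4.4240
  age 3: 0.39 × 12.0 = 4.6800
R₀ = 0.0000 + 4.4240 + 4.6800 = 9.1040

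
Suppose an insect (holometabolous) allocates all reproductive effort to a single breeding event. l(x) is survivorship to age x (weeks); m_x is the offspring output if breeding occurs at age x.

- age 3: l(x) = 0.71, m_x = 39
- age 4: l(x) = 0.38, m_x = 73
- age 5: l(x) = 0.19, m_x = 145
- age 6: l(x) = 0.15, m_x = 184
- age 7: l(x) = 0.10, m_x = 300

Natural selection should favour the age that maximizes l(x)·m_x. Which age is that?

Expected offspring if breeding at age x = l(x) × m_x:
  age 3: 0.71 × 39 = 27.690
  age 4: 0.38 × 73 = 27.740
  age 5: 0.19 × 145 = 27.550
  age 6: 0.15 × 184 = 27.600
  age 7: 0.10 × 300 = 30.000
Maximum at age 7 (30.000).

7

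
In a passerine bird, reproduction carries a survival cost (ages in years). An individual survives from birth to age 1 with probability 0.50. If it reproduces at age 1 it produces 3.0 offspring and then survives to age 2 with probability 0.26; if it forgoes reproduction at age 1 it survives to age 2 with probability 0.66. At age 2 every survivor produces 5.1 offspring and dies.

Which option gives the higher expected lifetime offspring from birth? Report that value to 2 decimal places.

2.16

breed at age 1: R₀ = 0.50 × (3.0 + 0.26 × 5.1) = 0.50 × 4.3260 = 2.1630
delay to age 2: R₀ = 0.50 × (0.66 × 5.1) = 0.50 × 3.3660 = 1.6830
Higher: breed at age 1 (2.1630).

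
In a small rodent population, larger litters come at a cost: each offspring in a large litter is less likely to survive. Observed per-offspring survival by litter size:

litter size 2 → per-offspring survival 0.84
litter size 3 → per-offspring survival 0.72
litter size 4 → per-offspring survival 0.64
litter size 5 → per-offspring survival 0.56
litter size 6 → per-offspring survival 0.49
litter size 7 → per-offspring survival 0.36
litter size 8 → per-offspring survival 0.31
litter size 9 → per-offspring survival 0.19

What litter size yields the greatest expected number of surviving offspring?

Expected surviving offspring = c × s(c):
  c=2: 2 × 0.84 = 1.680
  c=3: 3 × 0.72 = 2.160
  c=4: 4 × 0.64 = 2.560
  c=5: 5 × 0.56 = 2.800
  c=6: 6 × 0.49 = 2.940
  c=7: 7 × 0.36 = 2.520
  c=8: 8 × 0.31 = 2.480
  c=9: 9 × 0.19 = 1.710
Maximum at c = 6 (2.940 surviving offspring).

6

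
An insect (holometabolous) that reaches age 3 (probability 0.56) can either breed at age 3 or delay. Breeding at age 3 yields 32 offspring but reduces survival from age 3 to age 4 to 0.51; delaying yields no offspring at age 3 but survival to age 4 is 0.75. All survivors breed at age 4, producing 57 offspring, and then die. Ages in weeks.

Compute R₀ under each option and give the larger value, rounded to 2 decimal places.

breed at age 3: R₀ = 0.56 × (32 + 0.51 × 57) = 0.56 × 61.0700 = 34.1992
delay to age 4: R₀ = 0.56 × (0.75 × 57) = 0.56 × 42.7500 = 23.9400
Higher: breed at age 3 (34.1992).

34.20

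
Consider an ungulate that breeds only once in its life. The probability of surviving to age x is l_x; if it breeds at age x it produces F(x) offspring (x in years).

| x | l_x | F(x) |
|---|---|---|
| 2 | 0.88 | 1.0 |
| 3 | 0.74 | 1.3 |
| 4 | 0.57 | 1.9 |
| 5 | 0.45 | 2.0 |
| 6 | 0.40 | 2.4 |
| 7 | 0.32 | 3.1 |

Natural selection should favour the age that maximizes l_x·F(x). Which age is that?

4

Expected offspring if breeding at age x = l_x × F(x):
  age 2: 0.88 × 1.0 = 0.880
  age 3: 0.74 × 1.3 = 0.962
  age 4: 0.57 × 1.9 = 1.083
  age 5: 0.45 × 2.0 = 0.900
  age 6: 0.40 × 2.4 = 0.960
  age 7: 0.32 × 3.1 = 0.992
Maximum at age 4 (1.083).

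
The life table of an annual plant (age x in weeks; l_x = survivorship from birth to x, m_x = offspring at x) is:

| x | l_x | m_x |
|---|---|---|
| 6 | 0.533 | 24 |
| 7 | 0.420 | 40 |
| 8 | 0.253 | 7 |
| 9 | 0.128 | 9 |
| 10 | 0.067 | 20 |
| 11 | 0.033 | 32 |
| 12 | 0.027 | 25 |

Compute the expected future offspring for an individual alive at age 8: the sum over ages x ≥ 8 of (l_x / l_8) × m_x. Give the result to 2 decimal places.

23.69

l_8 = 0.253. Conditional survival from age 8 to x is l_x / l_8.
  x=8: (0.253/0.253) × 7 = 7.0000
  x=9: (0.128/0.253) × 9 = 4.5534
  x=10: (0.067/0.253) × 20 = 5.2964
  x=11: (0.033/0.253) × 32 = 4.1739
  x=12: (0.027/0.253) × 25 = 2.6680
Sum = 7.0000 + 4.5534 + 5.2964 + 4.1739 + 2.6680 = 23.6917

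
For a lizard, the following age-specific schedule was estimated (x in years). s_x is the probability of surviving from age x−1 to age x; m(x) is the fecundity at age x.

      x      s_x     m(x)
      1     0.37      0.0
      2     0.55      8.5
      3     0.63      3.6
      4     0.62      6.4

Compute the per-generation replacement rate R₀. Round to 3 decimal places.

Survivorship from birth: l_x = s_1·s_2·…·s_x.
  l_1 = 0.37000
  l_2 = 0.20350
  l_3 = 0.12821
  l_4 = 0.07949
R₀ = Σ l_x m(x):
  age 1: 0.37000 × 0.0 = 0.0000
  age 2: 0.20350 × 8.5 = 1.7297
  age 3: 0.12821 × 3.6 = 0.4616
  age 4: 0.07949 × 6.4 = 0.5087
R₀ = 0.0000 + 1.7297 + 0.4616 + 0.5087 = 2.7000

2.700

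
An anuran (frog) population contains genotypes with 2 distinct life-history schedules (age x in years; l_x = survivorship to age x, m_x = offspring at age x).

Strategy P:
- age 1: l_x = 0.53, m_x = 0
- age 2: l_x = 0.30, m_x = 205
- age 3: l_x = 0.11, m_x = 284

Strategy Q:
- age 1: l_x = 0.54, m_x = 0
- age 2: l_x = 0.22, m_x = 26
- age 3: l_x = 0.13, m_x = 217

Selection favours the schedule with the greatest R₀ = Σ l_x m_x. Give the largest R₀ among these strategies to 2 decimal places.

92.74

Strategy P: R₀ = 0.53×0 + 0.30×205 + 0.11×284 = 92.7400
Strategy Q: R₀ = 0.54×0 + 0.22×26 + 0.13×217 = 33.9300
Highest R₀: strategy P with 92.7400.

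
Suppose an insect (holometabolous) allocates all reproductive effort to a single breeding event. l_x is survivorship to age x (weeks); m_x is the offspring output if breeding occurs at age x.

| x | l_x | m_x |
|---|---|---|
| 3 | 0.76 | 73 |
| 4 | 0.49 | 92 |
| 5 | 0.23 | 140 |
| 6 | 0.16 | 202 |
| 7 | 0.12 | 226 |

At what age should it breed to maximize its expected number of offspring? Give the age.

Expected offspring if breeding at age x = l_x × m_x:
  age 3: 0.76 × 73 = 55.480
  age 4: 0.49 × 92 = 45.080
  age 5: 0.23 × 140 = 32.200
  age 6: 0.16 × 202 = 32.320
  age 7: 0.12 × 226 = 27.120
Maximum at age 3 (55.480).

3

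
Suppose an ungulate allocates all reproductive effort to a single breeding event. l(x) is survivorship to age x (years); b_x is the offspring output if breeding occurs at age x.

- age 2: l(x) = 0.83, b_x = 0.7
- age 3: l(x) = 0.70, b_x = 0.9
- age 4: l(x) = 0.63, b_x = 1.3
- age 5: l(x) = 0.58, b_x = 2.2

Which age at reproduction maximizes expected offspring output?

5

Expected offspring if breeding at age x = l(x) × b_x:
  age 2: 0.83 × 0.7 = 0.581
  age 3: 0.70 × 0.9 = 0.630
  age 4: 0.63 × 1.3 = 0.819
  age 5: 0.58 × 2.2 = 1.276
Maximum at age 5 (1.276).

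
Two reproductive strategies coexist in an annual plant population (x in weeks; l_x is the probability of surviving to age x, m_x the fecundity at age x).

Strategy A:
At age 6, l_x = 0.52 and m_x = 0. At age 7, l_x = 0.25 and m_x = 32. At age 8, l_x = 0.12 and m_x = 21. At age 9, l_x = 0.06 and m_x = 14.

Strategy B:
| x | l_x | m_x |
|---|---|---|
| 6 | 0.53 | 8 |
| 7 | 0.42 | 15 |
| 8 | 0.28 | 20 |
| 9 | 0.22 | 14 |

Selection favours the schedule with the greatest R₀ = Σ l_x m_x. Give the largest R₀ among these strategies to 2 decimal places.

19.22

Strategy A: R₀ = 0.52×0 + 0.25×32 + 0.12×21 + 0.06×14 = 11.3600
Strategy B: R₀ = 0.53×8 + 0.42×15 + 0.28×20 + 0.22×14 = 19.2200
Highest R₀: strategy B with 19.2200.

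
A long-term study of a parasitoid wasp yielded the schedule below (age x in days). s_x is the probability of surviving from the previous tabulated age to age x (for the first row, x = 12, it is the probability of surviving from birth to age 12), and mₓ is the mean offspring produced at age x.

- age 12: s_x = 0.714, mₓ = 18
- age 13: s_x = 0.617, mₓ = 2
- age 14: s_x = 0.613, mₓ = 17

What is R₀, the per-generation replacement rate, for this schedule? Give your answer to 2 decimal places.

18.32

Survivorship from birth: l_x = s_12·s_13·…·s_x.
  l_12 = 0.71400
  l_13 = 0.44054
  l_14 = 0.27005
R₀ = Σ l_x mₓ:
  age 12: 0.71400 × 18 = 12.8520
  age 13: 0.44054 × 2 = 0.8811
  age 14: 0.27005 × 17 = 4.5909
R₀ = 12.8520 + 0.8811 + 4.5909 = 18.3239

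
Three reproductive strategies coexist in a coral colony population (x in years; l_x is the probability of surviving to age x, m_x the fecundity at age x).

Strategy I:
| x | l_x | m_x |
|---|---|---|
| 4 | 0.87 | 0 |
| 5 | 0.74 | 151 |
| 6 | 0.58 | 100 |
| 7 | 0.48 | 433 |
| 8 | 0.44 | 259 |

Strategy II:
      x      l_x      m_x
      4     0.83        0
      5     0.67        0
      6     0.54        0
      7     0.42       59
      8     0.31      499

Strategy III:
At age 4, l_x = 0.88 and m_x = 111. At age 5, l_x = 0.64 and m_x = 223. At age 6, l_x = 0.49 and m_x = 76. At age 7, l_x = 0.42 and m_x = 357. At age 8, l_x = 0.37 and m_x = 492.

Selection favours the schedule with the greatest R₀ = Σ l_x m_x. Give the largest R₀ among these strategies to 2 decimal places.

609.62

Strategy I: R₀ = 0.87×0 + 0.74×151 + 0.58×100 + 0.48×433 + 0.44×259 = 491.5400
Strategy II: R₀ = 0.83×0 + 0.67×0 + 0.54×0 + 0.42×59 + 0.31×499 = 179.4700
Strategy III: R₀ = 0.88×111 + 0.64×223 + 0.49×76 + 0.42×357 + 0.37×492 = 609.6200
Highest R₀: strategy III with 609.6200.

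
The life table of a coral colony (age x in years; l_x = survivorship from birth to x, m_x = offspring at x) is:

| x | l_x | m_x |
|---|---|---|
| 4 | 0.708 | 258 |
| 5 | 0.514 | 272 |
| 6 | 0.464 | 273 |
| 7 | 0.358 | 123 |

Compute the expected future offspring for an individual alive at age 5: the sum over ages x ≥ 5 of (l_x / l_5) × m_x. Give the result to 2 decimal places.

604.11

l_5 = 0.514. Conditional survival from age 5 to x is l_x / l_5.
  x=5: (0.514/0.514) × 272 = 272.0000
  x=6: (0.464/0.514) × 273 = 246.4436
  x=7: (0.358/0.514) × 123 = 85.6693
Sum = 272.0000 + 246.4436 + 85.6693 = 604.1128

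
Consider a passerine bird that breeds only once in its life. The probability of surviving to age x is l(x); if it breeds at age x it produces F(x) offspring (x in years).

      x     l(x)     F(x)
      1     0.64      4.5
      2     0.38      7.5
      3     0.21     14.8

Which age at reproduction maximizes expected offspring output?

Expected offspring if breeding at age x = l(x) × F(x):
  age 1: 0.64 × 4.5 = 2.880
  age 2: 0.38 × 7.5 = 2.850
  age 3: 0.21 × 14.8 = 3.108
Maximum at age 3 (3.108).

3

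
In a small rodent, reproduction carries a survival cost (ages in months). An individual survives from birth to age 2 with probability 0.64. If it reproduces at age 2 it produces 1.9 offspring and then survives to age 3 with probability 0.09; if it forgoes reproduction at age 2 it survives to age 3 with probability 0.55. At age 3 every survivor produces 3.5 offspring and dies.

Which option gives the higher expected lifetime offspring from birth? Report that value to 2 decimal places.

breed at age 2: R₀ = 0.64 × (1.9 + 0.09 × 3.5) = 0.64 × 2.2150 = 1.4176
delay to age 3: R₀ = 0.64 × (0.55 × 3.5) = 0.64 × 1.9250 = 1.2320
Higher: breed at age 2 (1.4176).

1.42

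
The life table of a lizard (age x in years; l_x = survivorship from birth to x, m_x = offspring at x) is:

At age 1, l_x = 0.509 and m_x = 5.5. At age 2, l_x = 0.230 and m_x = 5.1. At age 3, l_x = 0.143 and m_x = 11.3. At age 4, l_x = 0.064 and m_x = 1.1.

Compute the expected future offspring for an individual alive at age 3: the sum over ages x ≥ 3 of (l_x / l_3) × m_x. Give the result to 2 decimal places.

11.79

l_3 = 0.143. Conditional survival from age 3 to x is l_x / l_3.
  x=3: (0.143/0.143) × 11.3 = 11.3000
  x=4: (0.064/0.143) × 1.1 = 0.4923
Sum = 11.3000 + 0.4923 = 11.7923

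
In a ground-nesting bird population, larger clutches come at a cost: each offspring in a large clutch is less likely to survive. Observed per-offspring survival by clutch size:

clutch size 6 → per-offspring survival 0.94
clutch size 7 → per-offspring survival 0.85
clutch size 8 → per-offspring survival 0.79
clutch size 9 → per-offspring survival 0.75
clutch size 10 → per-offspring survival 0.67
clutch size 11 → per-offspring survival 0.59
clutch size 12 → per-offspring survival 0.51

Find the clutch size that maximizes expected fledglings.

9

Expected fledglings = c × s(c):
  c=6: 6 × 0.94 = 5.640
  c=7: 7 × 0.85 = 5.950
  c=8: 8 × 0.79 = 6.320
  c=9: 9 × 0.75 = 6.750
  c=10: 10 × 0.67 = 6.700
  c=11: 11 × 0.59 = 6.490
  c=12: 12 × 0.51 = 6.120
Maximum at c = 9 (6.750 fledglings).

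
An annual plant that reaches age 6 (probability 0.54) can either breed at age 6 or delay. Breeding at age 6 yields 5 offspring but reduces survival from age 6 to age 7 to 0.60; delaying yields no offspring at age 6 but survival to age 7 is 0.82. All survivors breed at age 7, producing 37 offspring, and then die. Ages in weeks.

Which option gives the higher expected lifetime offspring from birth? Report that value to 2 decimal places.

breed at age 6: R₀ = 0.54 × (5 + 0.60 × 37) = 0.54 × 27.2000 = 14.6880
delay to age 7: R₀ = 0.54 × (0.82 × 37) = 0.54 × 30.3400 = 16.3836
Higher: delay to age 7 (16.3836).

16.38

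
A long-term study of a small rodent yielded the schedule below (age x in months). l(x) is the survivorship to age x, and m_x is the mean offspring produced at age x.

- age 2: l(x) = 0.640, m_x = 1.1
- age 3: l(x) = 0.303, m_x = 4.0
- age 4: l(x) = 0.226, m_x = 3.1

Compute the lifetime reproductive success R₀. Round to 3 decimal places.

R₀ = Σ l(x) m_x:
  age 2: 0.640 × 1.1 = 0.7040
  age 3: 0.303 × 4.0 = 1.2120
  age 4: 0.226 × 3.1 = 0.7006
R₀ = 0.7040 + 1.2120 + 0.7006 = 2.6166

2.617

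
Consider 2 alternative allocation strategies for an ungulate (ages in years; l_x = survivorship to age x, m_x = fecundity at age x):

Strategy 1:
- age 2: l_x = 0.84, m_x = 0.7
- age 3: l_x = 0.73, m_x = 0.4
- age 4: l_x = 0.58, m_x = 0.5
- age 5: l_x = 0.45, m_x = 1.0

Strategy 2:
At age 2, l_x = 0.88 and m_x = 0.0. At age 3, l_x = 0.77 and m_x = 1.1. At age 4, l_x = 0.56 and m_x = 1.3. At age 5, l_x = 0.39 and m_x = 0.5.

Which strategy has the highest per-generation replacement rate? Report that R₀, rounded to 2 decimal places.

1.77

Strategy 1: R₀ = 0.84×0.7 + 0.73×0.4 + 0.58×0.5 + 0.45×1.0 = 1.6200
Strategy 2: R₀ = 0.88×0.0 + 0.77×1.1 + 0.56×1.3 + 0.39×0.5 = 1.7700
Highest R₀: strategy 2 with 1.7700.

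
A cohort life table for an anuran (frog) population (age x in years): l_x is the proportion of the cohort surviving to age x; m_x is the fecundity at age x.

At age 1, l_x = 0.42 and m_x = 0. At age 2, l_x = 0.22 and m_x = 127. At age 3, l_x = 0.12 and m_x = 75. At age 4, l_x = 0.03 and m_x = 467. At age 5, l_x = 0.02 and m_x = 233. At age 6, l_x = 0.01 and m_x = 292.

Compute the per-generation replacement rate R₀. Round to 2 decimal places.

58.53

R₀ = Σ l_x m_x:
  age 1: 0.42 × 0 = 0.0000
  age 2: 0.22 × 127 = 27.9400
  age 3: 0.12 × 75 = 9.0000
  age 4: 0.03 × 467 = 14.0100
  age 5: 0.02 × 233 = 4.6600
  age 6: 0.01 × 292 = 2.9200
R₀ = 0.0000 + 27.9400 + 9.0000 + 14.0100 + 4.6600 + 2.9200 = 58.5300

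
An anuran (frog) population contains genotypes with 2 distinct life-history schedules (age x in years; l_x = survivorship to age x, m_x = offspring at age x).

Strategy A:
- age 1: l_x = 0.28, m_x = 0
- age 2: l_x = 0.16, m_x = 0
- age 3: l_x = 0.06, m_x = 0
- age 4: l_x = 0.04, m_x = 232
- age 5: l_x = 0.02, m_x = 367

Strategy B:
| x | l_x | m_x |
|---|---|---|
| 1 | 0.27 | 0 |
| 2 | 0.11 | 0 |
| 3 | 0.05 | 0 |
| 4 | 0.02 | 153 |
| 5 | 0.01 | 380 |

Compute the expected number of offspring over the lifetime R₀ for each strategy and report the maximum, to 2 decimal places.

Strategy A: R₀ = 0.28×0 + 0.16×0 + 0.06×0 + 0.04×232 + 0.02×367 = 16.6200
Strategy B: R₀ = 0.27×0 + 0.11×0 + 0.05×0 + 0.02×153 + 0.01×380 = 6.8600
Highest R₀: strategy A with 16.6200.

16.62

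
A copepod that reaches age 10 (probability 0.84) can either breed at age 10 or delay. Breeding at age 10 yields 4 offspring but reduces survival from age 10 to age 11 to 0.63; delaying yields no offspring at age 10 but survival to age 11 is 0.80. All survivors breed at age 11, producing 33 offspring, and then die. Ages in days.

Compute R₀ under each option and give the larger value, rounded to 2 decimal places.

22.18

breed at age 10: R₀ = 0.84 × (4 + 0.63 × 33) = 0.84 × 24.7900 = 20.8236
delay to age 11: R₀ = 0.84 × (0.80 × 33) = 0.84 × 26.4000 = 22.1760
Higher: delay to age 11 (22.1760).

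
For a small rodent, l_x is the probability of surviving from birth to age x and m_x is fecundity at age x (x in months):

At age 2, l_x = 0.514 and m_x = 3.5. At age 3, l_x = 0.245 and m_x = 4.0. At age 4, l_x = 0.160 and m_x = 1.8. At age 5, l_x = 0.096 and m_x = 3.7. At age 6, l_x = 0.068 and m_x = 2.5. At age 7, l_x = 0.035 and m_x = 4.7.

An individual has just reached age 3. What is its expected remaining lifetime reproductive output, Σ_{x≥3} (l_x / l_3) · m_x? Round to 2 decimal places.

l_3 = 0.245. Conditional survival from age 3 to x is l_x / l_3.
  x=3: (0.245/0.245) × 4.0 = 4.0000
  x=4: (0.160/0.245) × 1.8 = 1.1755
  x=5: (0.096/0.245) × 3.7 = 1.4498
  x=6: (0.068/0.245) × 2.5 = 0.6939
  x=7: (0.035/0.245) × 4.7 = 0.6714
Sum = 4.0000 + 1.1755 + 1.4498 + 0.6939 + 0.6714 = 7.9906

7.99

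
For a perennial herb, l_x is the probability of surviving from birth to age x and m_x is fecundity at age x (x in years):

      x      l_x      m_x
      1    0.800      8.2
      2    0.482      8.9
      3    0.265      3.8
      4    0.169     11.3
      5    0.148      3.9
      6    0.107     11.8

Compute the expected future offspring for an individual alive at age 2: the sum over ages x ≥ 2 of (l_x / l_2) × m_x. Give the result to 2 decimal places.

18.77

l_2 = 0.482. Conditional survival from age 2 to x is l_x / l_2.
  x=2: (0.482/0.482) × 8.9 = 8.9000
  x=3: (0.265/0.482) × 3.8 = 2.0892
  x=4: (0.169/0.482) × 11.3 = 3.9620
  x=5: (0.148/0.482) × 3.9 = 1.1975
  x=6: (0.107/0.482) × 11.8 = 2.6195
Sum = 8.9000 + 2.0892 + 3.9620 + 1.1975 + 2.6195 = 18.7683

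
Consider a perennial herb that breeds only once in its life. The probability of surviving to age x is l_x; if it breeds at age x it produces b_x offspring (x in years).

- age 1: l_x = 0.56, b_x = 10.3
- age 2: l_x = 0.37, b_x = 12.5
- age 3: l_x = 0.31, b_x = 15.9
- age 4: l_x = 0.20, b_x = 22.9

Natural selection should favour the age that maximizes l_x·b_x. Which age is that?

1

Expected offspring if breeding at age x = l_x × b_x:
  age 1: 0.56 × 10.3 = 5.768
  age 2: 0.37 × 12.5 = 4.625
  age 3: 0.31 × 15.9 = 4.929
  age 4: 0.20 × 22.9 = 4.580
Maximum at age 1 (5.768).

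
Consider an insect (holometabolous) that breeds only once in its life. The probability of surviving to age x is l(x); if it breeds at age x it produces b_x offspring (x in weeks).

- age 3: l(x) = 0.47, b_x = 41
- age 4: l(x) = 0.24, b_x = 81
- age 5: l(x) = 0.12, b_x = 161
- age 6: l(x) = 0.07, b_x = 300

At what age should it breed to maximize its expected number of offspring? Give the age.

Expected offspring if breeding at age x = l(x) × b_x:
  age 3: 0.47 × 41 = 19.270
  age 4: 0.24 × 81 = 19.440
  age 5: 0.12 × 161 = 19.320
  age 6: 0.07 × 300 = 21.000
Maximum at age 6 (21.000).

6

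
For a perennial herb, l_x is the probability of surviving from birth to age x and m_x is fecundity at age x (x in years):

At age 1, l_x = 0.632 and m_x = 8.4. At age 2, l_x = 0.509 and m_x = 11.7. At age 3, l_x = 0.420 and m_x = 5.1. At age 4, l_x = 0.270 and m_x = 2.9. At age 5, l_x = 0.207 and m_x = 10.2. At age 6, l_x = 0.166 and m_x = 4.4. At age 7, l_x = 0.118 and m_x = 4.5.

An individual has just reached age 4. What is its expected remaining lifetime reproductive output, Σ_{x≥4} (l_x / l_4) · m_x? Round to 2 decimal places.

15.39

l_4 = 0.270. Conditional survival from age 4 to x is l_x / l_4.
  x=4: (0.270/0.270) × 2.9 = 2.9000
  x=5: (0.207/0.270) × 10.2 = 7.8200
  x=6: (0.166/0.270) × 4.4 = 2.7052
  x=7: (0.118/0.270) × 4.5 = 1.9667
Sum = 2.9000 + 7.8200 + 2.7052 + 1.9667 = 15.3919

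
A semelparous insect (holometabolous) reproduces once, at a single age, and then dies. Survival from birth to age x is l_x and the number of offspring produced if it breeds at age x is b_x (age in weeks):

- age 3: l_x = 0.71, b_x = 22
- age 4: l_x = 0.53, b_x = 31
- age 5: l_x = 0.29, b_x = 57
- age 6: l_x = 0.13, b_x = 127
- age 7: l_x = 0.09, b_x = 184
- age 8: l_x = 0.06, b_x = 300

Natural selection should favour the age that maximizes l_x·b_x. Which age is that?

8

Expected offspring if breeding at age x = l_x × b_x:
  age 3: 0.71 × 22 = 15.620
  age 4: 0.53 × 31 = 16.430
  age 5: 0.29 × 57 = 16.530
  age 6: 0.13 × 127 = 16.510
  age 7: 0.09 × 184 = 16.560
  age 8: 0.06 × 300 = 18.000
Maximum at age 8 (18.000).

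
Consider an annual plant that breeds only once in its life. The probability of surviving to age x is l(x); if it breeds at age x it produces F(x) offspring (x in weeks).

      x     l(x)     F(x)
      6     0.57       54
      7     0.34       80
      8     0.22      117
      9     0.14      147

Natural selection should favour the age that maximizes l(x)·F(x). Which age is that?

6

Expected offspring if breeding at age x = l(x) × F(x):
  age 6: 0.57 × 54 = 30.780
  age 7: 0.34 × 80 = 27.200
  age 8: 0.22 × 117 = 25.740
  age 9: 0.14 × 147 = 20.580
Maximum at age 6 (30.780).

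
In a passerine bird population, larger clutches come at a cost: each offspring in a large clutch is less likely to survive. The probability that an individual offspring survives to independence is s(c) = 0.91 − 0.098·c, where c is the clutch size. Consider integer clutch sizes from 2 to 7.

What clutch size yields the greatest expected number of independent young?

Expected independent young = c × s(c):
  c=2: 2 × 0.714 = 1.428
  c=3: 3 × 0.616 = 1.848
  c=4: 4 × 0.518 = 2.072
  c=5: 5 × 0.420 = 2.100
  c=6: 6 × 0.322 = 1.932
  c=7: 7 × 0.224 = 1.568
Maximum at c = 5 (2.100 independent young).

5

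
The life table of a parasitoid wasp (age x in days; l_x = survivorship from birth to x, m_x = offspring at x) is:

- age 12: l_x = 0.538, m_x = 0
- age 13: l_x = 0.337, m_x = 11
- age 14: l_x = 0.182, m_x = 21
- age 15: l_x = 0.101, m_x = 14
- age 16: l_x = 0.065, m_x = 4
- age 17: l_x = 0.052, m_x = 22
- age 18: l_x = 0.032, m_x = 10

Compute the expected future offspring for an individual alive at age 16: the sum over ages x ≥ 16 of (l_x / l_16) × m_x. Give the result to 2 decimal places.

l_16 = 0.065. Conditional survival from age 16 to x is l_x / l_16.
  x=16: (0.065/0.065) × 4 = 4.0000
  x=17: (0.052/0.065) × 22 = 17.6000
  x=18: (0.032/0.065) × 10 = 4.9231
Sum = 4.0000 + 17.6000 + 4.9231 = 26.5231

26.52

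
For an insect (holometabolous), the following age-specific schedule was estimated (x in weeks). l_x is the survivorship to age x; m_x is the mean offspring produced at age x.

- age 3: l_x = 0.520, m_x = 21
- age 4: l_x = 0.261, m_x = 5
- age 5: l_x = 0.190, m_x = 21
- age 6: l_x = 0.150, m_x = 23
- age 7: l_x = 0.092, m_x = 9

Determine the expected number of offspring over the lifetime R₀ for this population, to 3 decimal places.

20.493

R₀ = Σ l_x m_x:
  age 3: 0.520 × 21 = 10.9200
  age 4: 0.261 × 5 = 1.3050
  age 5: 0.190 × 21 = 3.9900
  age 6: 0.150 × 23 = 3.4500
  age 7: 0.092 × 9 = 0.8280
R₀ = 10.9200 + 1.3050 + 3.9900 + 3.4500 + 0.8280 = 20.4930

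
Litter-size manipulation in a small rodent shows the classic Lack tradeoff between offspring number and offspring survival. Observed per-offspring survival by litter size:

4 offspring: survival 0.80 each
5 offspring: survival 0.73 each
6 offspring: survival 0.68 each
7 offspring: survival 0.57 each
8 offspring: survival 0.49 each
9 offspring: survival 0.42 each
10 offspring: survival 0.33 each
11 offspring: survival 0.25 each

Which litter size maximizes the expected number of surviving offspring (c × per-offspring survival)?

Expected surviving offspring = c × s(c):
  c=4: 4 × 0.80 = 3.200
  c=5: 5 × 0.73 = 3.650
  c=6: 6 × 0.68 = 4.080
  c=7: 7 × 0.57 = 3.990
  c=8: 8 × 0.49 = 3.920
  c=9: 9 × 0.42 = 3.780
  c=10: 10 × 0.33 = 3.300
  c=11: 11 × 0.25 = 2.750
Maximum at c = 6 (4.080 surviving offspring).

6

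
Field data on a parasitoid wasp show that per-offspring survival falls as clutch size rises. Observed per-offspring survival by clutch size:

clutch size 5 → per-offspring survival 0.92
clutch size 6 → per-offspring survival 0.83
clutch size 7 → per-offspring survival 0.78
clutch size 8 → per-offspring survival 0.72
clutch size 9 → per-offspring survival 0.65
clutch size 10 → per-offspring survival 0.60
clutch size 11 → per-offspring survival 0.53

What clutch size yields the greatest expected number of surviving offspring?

10

Expected surviving offspring = c × s(c):
  c=5: 5 × 0.92 = 4.600
  c=6: 6 × 0.83 = 4.980
  c=7: 7 × 0.78 = 5.460
  c=8: 8 × 0.72 = 5.760
  c=9: 9 × 0.65 = 5.850
  c=10: 10 × 0.60 = 6.000
  c=11: 11 × 0.53 = 5.830
Maximum at c = 10 (6.000 surviving offspring).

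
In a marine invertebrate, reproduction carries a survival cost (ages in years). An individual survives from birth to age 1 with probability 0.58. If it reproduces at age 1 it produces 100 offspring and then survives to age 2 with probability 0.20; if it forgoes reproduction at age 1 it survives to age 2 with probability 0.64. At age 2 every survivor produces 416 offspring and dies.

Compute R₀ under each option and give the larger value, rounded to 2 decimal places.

breed at age 1: R₀ = 0.58 × (100 + 0.20 × 416) = 0.58 × 183.2000 = 106.2560
delay to age 2: R₀ = 0.58 × (0.64 × 416) = 0.58 × 266.2400 = 154.4192
Higher: delay to age 2 (154.4192).

154.42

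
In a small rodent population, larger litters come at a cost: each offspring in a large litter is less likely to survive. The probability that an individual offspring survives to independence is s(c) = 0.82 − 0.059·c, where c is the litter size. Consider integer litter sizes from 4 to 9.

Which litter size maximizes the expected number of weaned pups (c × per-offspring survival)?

Expected weaned pups = c × s(c):
  c=4: 4 × 0.584 = 2.336
  c=5: 5 × 0.525 = 2.625
  c=6: 6 × 0.466 = 2.796
  c=7: 7 × 0.407 = 2.849
  c=8: 8 × 0.348 = 2.784
  c=9: 9 × 0.289 = 2.601
Maximum at c = 7 (2.849 weaned pups).

7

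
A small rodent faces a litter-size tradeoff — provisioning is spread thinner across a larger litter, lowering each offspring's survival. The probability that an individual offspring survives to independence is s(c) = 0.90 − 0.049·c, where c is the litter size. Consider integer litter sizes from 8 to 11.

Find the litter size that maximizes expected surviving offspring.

9

Expected surviving offspring = c × s(c):
  c=8: 8 × 0.508 = 4.064
  c=9: 9 × 0.459 = 4.131
  c=10: 10 × 0.410 = 4.100
  c=11: 11 × 0.361 = 3.971
Maximum at c = 9 (4.131 surviving offspring).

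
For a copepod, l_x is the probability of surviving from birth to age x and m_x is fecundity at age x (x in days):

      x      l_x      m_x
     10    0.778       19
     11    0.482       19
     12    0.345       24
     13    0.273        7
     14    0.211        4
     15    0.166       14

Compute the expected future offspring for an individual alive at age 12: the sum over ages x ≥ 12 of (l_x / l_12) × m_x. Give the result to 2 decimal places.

l_12 = 0.345. Conditional survival from age 12 to x is l_x / l_12.
  x=12: (0.345/0.345) × 24 = 24.0000
  x=13: (0.273/0.345) × 7 = 5.5391
  x=14: (0.211/0.345) × 4 = 2.4464
  x=15: (0.166/0.345) × 14 = 6.7362
Sum = 24.0000 + 5.5391 + 2.4464 + 6.7362 = 38.7217

38.72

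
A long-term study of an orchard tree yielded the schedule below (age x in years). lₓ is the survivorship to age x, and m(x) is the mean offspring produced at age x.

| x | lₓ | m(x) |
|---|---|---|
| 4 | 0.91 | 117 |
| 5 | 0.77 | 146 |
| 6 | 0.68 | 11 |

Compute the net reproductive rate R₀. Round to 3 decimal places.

R₀ = Σ lₓ m(x):
  age 4: 0.91 × 117 = 106.4700
  age 5: 0.77 × 146 = 112.4200
  age 6: 0.68 × 11 = 7.4800
R₀ = 106.4700 + 112.4200 + 7.4800 = 226.3700

226.370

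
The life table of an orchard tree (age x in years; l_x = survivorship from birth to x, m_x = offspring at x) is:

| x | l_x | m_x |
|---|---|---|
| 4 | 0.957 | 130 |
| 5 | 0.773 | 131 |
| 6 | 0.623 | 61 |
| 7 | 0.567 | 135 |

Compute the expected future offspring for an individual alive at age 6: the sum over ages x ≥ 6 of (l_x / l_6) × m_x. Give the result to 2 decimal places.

183.87

l_6 = 0.623. Conditional survival from age 6 to x is l_x / l_6.
  x=6: (0.623/0.623) × 61 = 61.0000
  x=7: (0.567/0.623) × 135 = 122.8652
Sum = 61.0000 + 122.8652 = 183.8652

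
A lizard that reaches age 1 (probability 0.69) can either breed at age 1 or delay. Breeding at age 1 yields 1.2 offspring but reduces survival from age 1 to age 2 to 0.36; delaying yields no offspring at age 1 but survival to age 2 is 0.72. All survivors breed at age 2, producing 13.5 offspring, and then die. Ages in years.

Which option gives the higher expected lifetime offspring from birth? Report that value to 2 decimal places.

6.71

breed at age 1: R₀ = 0.69 × (1.2 + 0.36 × 13.5) = 0.69 × 6.0600 = 4.1814
delay to age 2: R₀ = 0.69 × (0.72 × 13.5) = 0.69 × 9.7200 = 6.7068
Higher: delay to age 2 (6.7068).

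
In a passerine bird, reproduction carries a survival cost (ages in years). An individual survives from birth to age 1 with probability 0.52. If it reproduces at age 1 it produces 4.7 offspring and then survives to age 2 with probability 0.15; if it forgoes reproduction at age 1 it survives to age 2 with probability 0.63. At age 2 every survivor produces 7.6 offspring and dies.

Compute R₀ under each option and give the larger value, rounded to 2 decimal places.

3.04

breed at age 1: R₀ = 0.52 × (4.7 + 0.15 × 7.6) = 0.52 × 5.8400 = 3.0368
delay to age 2: R₀ = 0.52 × (0.63 × 7.6) = 0.52 × 4.7880 = 2.4898
Higher: breed at age 1 (3.0368).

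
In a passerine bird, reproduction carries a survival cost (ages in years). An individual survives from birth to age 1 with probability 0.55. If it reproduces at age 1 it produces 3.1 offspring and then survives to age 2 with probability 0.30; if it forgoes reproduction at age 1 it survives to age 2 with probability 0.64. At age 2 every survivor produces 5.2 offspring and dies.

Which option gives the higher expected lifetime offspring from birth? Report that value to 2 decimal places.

breed at age 1: R₀ = 0.55 × (3.1 + 0.30 × 5.2) = 0.55 × 4.6600 = 2.5630
delay to age 2: R₀ = 0.55 × (0.64 × 5.2) = 0.55 × 3.3280 = 1.8304
Higher: breed at age 1 (2.5630).

2.56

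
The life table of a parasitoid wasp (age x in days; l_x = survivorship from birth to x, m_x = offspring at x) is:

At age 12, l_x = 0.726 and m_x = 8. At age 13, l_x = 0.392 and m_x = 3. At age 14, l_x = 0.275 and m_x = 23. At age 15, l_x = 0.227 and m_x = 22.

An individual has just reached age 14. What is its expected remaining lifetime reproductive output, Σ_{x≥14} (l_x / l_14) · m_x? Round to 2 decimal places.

l_14 = 0.275. Conditional survival from age 14 to x is l_x / l_14.
  x=14: (0.275/0.275) × 23 = 23.0000
  x=15: (0.227/0.275) × 22 = 18.1600
Sum = 23.0000 + 18.1600 = 41.1600

41.16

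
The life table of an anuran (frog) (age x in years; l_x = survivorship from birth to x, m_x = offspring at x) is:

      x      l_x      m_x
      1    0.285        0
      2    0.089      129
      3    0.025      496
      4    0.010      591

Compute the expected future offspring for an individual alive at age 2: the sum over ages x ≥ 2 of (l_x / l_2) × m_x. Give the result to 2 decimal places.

334.73

l_2 = 0.089. Conditional survival from age 2 to x is l_x / l_2.
  x=2: (0.089/0.089) × 129 = 129.0000
  x=3: (0.025/0.089) × 496 = 139.3258
  x=4: (0.010/0.089) × 591 = 66.4045
Sum = 129.0000 + 139.3258 + 66.4045 = 334.7303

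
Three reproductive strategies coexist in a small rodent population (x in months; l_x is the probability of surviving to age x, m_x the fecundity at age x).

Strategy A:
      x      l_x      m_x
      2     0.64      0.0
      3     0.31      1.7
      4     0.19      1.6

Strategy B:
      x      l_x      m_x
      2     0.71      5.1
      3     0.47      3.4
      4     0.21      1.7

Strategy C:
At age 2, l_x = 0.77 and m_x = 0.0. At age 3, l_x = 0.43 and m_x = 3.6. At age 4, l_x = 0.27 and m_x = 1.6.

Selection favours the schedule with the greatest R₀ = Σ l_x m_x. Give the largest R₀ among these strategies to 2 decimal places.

5.58

Strategy A: R₀ = 0.64×0.0 + 0.31×1.7 + 0.19×1.6 = 0.8310
Strategy B: R₀ = 0.71×5.1 + 0.47×3.4 + 0.21×1.7 = 5.5760
Strategy C: R₀ = 0.77×0.0 + 0.43×3.6 + 0.27×1.6 = 1.9800
Highest R₀: strategy B with 5.5760.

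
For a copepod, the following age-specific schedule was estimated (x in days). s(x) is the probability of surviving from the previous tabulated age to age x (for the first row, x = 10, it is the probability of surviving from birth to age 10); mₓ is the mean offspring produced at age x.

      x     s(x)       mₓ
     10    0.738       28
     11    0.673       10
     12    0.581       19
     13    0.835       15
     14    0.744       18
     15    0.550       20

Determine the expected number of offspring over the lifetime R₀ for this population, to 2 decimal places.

Survivorship from birth: l_x = s_10·s_11·…·s_x.
  l_10 = 0.73800
  l_11 = 0.49667
  l_12 = 0.28857
  l_13 = 0.24095
  l_14 = 0.17927
  l_15 = 0.09860
R₀ = Σ l_x mₓ:
  age 10: 0.73800 × 28 = 20.6640
  age 11: 0.49667 × 10 = 4.9667
  age 12: 0.28857 × 19 = 5.4828
  age 13: 0.24095 × 15 = 3.6143
  age 14: 0.17927 × 18 = 3.2269
  age 15: 0.09860 × 20 = 1.9720
R₀ = 20.6640 + 4.9667 + 5.4828 + 3.6143 + 3.2269 + 1.9720 = 39.9266

39.93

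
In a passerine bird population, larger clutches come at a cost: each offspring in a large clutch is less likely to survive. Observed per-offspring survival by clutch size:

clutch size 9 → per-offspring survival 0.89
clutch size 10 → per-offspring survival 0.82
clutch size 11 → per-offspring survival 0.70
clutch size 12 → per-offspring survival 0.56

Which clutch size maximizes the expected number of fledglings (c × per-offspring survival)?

10

Expected fledglings = c × s(c):
  c=9: 9 × 0.89 = 8.010
  c=10: 10 × 0.82 = 8.200
  c=11: 11 × 0.70 = 7.700
  c=12: 12 × 0.56 = 6.720
Maximum at c = 10 (8.200 fledglings).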